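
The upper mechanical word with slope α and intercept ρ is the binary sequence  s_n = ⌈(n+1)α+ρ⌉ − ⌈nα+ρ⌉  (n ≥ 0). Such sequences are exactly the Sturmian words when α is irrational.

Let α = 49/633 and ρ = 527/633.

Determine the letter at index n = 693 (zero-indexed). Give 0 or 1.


(n+1)α + ρ = (694·49 + 527) / 633 = 34533/633
nα + ρ     = (693·49 + 527) / 633 = 34484/633
⌈34533/633⌉ = 55,  ⌈34484/633⌉ = 55
s_{693} = 55 − 55 = 0

0


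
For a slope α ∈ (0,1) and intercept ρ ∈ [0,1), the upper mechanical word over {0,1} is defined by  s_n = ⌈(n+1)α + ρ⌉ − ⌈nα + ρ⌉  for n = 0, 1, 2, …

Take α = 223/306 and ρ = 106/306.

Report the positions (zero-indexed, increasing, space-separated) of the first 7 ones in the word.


n=0: ⌈329/306⌉−⌈106/306⌉ = 2−1 = 1  ← one
n=1: ⌈552/306⌉−⌈329/306⌉ = 2−2 = 0
n=2: ⌈775/306⌉−⌈552/306⌉ = 3−2 = 1  ← one
n=3: ⌈998/306⌉−⌈775/306⌉ = 4−3 = 1  ← one
n=4: ⌈1221/306⌉−⌈998/306⌉ = 4−4 = 0
n=5: ⌈1444/306⌉−⌈1221/306⌉ = 5−4 = 1  ← one
n=6: ⌈1667/306⌉−⌈1444/306⌉ = 6−5 = 1  ← one
n=7: ⌈1890/306⌉−⌈1667/306⌉ = 7−6 = 1  ← one
n=8: ⌈2113/306⌉−⌈1890/306⌉ = 7−7 = 0
n=9: ⌈2336/306⌉−⌈2113/306⌉ = 8−7 = 1  ← one
positions of the first 7 ones: 0 2 3 5 6 7 9

0 2 3 5 6 7 9


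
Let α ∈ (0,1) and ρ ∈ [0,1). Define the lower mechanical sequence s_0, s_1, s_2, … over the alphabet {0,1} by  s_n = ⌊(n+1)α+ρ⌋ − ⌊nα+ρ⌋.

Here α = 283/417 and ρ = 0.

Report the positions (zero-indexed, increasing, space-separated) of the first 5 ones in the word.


1 2 4 5 7

n=0: ⌊283/417⌋−⌊0/417⌋ = 0−0 = 0
n=1: ⌊566/417⌋−⌊283/417⌋ = 1−0 = 1  ← one
n=2: ⌊849/417⌋−⌊566/417⌋ = 2−1 = 1  ← one
n=3: ⌊1132/417⌋−⌊849/417⌋ = 2−2 = 0
n=4: ⌊1415/417⌋−⌊1132/417⌋ = 3−2 = 1  ← one
n=5: ⌊1698/417⌋−⌊1415/417⌋ = 4−3 = 1  ← one
n=6: ⌊1981/417⌋−⌊1698/417⌋ = 4−4 = 0
n=7: ⌊2264/417⌋−⌊1981/417⌋ = 5−4 = 1  ← one
positions of the first 5 ones: 1 2 4 5 7


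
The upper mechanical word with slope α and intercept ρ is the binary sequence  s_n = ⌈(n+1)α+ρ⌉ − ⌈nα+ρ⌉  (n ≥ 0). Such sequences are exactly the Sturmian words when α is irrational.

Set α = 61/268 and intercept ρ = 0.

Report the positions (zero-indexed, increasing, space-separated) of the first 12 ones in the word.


n=0: ⌈61/268⌉−⌈0/268⌉ = 1−0 = 1  ← one
n=1: ⌈122/268⌉−⌈61/268⌉ = 1−1 = 0
n=2: ⌈183/268⌉−⌈122/268⌉ = 1−1 = 0
n=3: ⌈244/268⌉−⌈183/268⌉ = 1−1 = 0
n=4: ⌈305/268⌉−⌈244/268⌉ = 2−1 = 1  ← one
n=5: ⌈366/268⌉−⌈305/268⌉ = 2−2 = 0
n=6: ⌈427/268⌉−⌈366/268⌉ = 2−2 = 0
n=7: ⌈488/268⌉−⌈427/268⌉ = 2−2 = 0
n=8: ⌈549/268⌉−⌈488/268⌉ = 3−2 = 1  ← one
n=9: ⌈610/268⌉−⌈549/268⌉ = 3−3 = 0
n=10: ⌈671/268⌉−⌈610/268⌉ = 3−3 = 0
n=11: ⌈732/268⌉−⌈671/268⌉ = 3−3 = 0
n=12: ⌈793/268⌉−⌈732/268⌉ = 3−3 = 0
n=13: ⌈854/268⌉−⌈793/268⌉ = 4−3 = 1  ← one
n=14: ⌈915/268⌉−⌈854/268⌉ = 4−4 = 0
n=15: ⌈976/268⌉−⌈915/268⌉ = 4−4 = 0
n=16: ⌈1037/268⌉−⌈976/268⌉ = 4−4 = 0
n=17: ⌈1098/268⌉−⌈1037/268⌉ = 5−4 = 1  ← one
n=18: ⌈1159/268⌉−⌈1098/268⌉ = 5−5 = 0
n=19: ⌈1220/268⌉−⌈1159/268⌉ = 5−5 = 0
n=20: ⌈1281/268⌉−⌈1220/268⌉ = 5−5 = 0
n=21: ⌈1342/268⌉−⌈1281/268⌉ = 6−5 = 1  ← one
n=22: ⌈1403/268⌉−⌈1342/268⌉ = 6−6 = 0
n=23: ⌈1464/268⌉−⌈1403/268⌉ = 6−6 = 0
n=24: ⌈1525/268⌉−⌈1464/268⌉ = 6−6 = 0
n=25: ⌈1586/268⌉−⌈1525/268⌉ = 6−6 = 0
n=26: ⌈1647/268⌉−⌈1586/268⌉ = 7−6 = 1  ← one
n=27: ⌈1708/268⌉−⌈1647/268⌉ = 7−7 = 0
n=28: ⌈1769/268⌉−⌈1708/268⌉ = 7−7 = 0
n=29: ⌈1830/268⌉−⌈1769/268⌉ = 7−7 = 0
n=30: ⌈1891/268⌉−⌈1830/268⌉ = 8−7 = 1  ← one
n=31: ⌈1952/268⌉−⌈1891/268⌉ = 8−8 = 0
n=32: ⌈2013/268⌉−⌈1952/268⌉ = 8−8 = 0
n=33: ⌈2074/268⌉−⌈2013/268⌉ = 8−8 = 0
n=34: ⌈2135/268⌉−⌈2074/268⌉ = 8−8 = 0
n=35: ⌈2196/268⌉−⌈2135/268⌉ = 9−8 = 1  ← one
n=36: ⌈2257/268⌉−⌈2196/268⌉ = 9−9 = 0
n=37: ⌈2318/268⌉−⌈2257/268⌉ = 9−9 = 0
n=38: ⌈2379/268⌉−⌈2318/268⌉ = 9−9 = 0
n=39: ⌈2440/268⌉−⌈2379/268⌉ = 10−9 = 1  ← one
n=40: ⌈2501/268⌉−⌈2440/268⌉ = 10−10 = 0
n=41: ⌈2562/268⌉−⌈2501/268⌉ = 10−10 = 0
n=42: ⌈2623/268⌉−⌈2562/268⌉ = 10−10 = 0
n=43: ⌈2684/268⌉−⌈2623/268⌉ = 11−10 = 1  ← one
n=44: ⌈2745/268⌉−⌈2684/268⌉ = 11−11 = 0
n=45: ⌈2806/268⌉−⌈2745/268⌉ = 11−11 = 0
n=46: ⌈2867/268⌉−⌈2806/268⌉ = 11−11 = 0
n=47: ⌈2928/268⌉−⌈2867/268⌉ = 11−11 = 0
n=48: ⌈2989/268⌉−⌈2928/268⌉ = 12−11 = 1  ← one
positions of the first 12 ones: 0 4 8 13 17 21 26 30 35 39 43 48

0 4 8 13 17 21 26 30 35 39 43 48


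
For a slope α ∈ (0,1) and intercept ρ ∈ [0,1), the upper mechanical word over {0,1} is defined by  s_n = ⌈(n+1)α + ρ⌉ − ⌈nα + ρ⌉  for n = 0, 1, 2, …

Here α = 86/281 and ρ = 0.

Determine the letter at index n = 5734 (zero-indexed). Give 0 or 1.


(n+1)α + ρ = (5735·86) / 281 = 493210/281
nα + ρ     = (5734·86) / 281 = 493124/281
⌈493210/281⌉ = 1756,  ⌈493124/281⌉ = 1755
s_{5734} = 1756 − 1755 = 1

1


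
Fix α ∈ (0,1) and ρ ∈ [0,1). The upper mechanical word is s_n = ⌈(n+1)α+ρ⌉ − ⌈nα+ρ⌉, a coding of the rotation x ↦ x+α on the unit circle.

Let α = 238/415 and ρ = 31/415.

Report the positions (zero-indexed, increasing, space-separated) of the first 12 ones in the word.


n=0: ⌈269/415⌉−⌈31/415⌉ = 1−1 = 0
n=1: ⌈507/415⌉−⌈269/415⌉ = 2−1 = 1  ← one
n=2: ⌈745/415⌉−⌈507/415⌉ = 2−2 = 0
n=3: ⌈983/415⌉−⌈745/415⌉ = 3−2 = 1  ← one
n=4: ⌈1221/415⌉−⌈983/415⌉ = 3−3 = 0
n=5: ⌈1459/415⌉−⌈1221/415⌉ = 4−3 = 1  ← one
n=6: ⌈1697/415⌉−⌈1459/415⌉ = 5−4 = 1  ← one
n=7: ⌈1935/415⌉−⌈1697/415⌉ = 5−5 = 0
n=8: ⌈2173/415⌉−⌈1935/415⌉ = 6−5 = 1  ← one
n=9: ⌈2411/415⌉−⌈2173/415⌉ = 6−6 = 0
n=10: ⌈2649/415⌉−⌈2411/415⌉ = 7−6 = 1  ← one
n=11: ⌈2887/415⌉−⌈2649/415⌉ = 7−7 = 0
n=12: ⌈3125/415⌉−⌈2887/415⌉ = 8−7 = 1  ← one
n=13: ⌈3363/415⌉−⌈3125/415⌉ = 9−8 = 1  ← one
n=14: ⌈3601/415⌉−⌈3363/415⌉ = 9−9 = 0
n=15: ⌈3839/415⌉−⌈3601/415⌉ = 10−9 = 1  ← one
n=16: ⌈4077/415⌉−⌈3839/415⌉ = 10−10 = 0
n=17: ⌈4315/415⌉−⌈4077/415⌉ = 11−10 = 1  ← one
n=18: ⌈4553/415⌉−⌈4315/415⌉ = 11−11 = 0
n=19: ⌈4791/415⌉−⌈4553/415⌉ = 12−11 = 1  ← one
n=20: ⌈5029/415⌉−⌈4791/415⌉ = 13−12 = 1  ← one
positions of the first 12 ones: 1 3 5 6 8 10 12 13 15 17 19 20

1 3 5 6 8 10 12 13 15 17 19 20


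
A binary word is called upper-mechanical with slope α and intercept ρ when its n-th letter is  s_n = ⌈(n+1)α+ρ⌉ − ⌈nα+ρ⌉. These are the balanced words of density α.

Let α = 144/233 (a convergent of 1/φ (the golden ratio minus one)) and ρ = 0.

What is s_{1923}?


(n+1)α + ρ = (1924·144) / 233 = 277056/233
nα + ρ     = (1923·144) / 233 = 276912/233
⌈277056/233⌉ = 1190,  ⌈276912/233⌉ = 1189
s_{1923} = 1190 − 1189 = 1

1


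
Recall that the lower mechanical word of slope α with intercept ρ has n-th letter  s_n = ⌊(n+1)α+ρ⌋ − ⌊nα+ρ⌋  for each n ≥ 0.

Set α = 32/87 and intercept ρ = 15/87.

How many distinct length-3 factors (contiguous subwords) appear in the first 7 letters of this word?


4

t_n = ⌊(n·32+15)/87⌋ for n = 0 … 7:
  n=0…7: ⌊15/87⌋=0 ⌊47/87⌋=0 ⌊79/87⌋=0 ⌊111/87⌋=1 ⌊143/87⌋=1 ⌊175/87⌋=2 ⌊207/87⌋=2 ⌊239/87⌋=2
s_n = t_(n+1) − t_n for n = 0 … 6 gives
prefix = 0010100
slide a length-3 window over [0..2] … [4..6] (5 windows); first occurrence of each distinct factor:
  [  0..  2] 001
  [  1..  3] 010
  [  2..  4] 101
  [  4..  6] 100
  (the other 1 window repeats one of these)
distinct factors: {001, 010, 100, 101}
count = 4  (Sturmian bound for length 3 is 4)


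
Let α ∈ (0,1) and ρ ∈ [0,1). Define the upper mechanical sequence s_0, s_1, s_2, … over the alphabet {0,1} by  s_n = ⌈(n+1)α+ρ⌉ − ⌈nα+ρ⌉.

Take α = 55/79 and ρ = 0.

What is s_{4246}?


0

(n+1)α + ρ = (4247·55) / 79 = 233585/79
nα + ρ     = (4246·55) / 79 = 233530/79
⌈233585/79⌉ = 2957,  ⌈233530/79⌉ = 2957
s_{4246} = 2957 − 2957 = 0


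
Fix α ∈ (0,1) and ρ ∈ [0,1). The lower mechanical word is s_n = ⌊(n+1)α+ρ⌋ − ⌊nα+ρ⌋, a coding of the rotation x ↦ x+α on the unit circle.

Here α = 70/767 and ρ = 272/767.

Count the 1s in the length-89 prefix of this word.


#1s = Σ_{n=0}^{88} s_n = Σ_{n=0}^{88} (⌊(n+1)α+ρ⌋ − ⌊nα+ρ⌋)
the sum telescopes: every ⌊nα+ρ⌋ with 0 < n < 89 appears once with + and once with −, leaving ⌊89α+ρ⌋ − ⌊0·α+ρ⌋
89α + ρ = (89·70 + 272) / 767 = 6502/767
ρ = 272/767
⌊6502/767⌋ = 8,  ⌊272/767⌋ = 0
#1s = 8 − 0 = 8

8


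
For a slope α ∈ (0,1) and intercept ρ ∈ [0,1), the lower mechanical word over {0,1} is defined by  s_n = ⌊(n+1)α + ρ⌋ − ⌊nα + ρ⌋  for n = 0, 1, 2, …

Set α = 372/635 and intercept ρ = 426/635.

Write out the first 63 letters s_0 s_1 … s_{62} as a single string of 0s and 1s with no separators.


101101010110101101010110101101011010101101011010101101011010101

n=0: ⌊(1·372+426)/635⌋ − ⌊(0·372+426)/635⌋ = ⌊798/635⌋ − ⌊426/635⌋ = 1 − 0 = 1
n=1: ⌊(2·372+426)/635⌋ − ⌊(1·372+426)/635⌋ = ⌊1170/635⌋ − ⌊798/635⌋ = 1 − 1 = 0
n=2: ⌊(3·372+426)/635⌋ − ⌊(2·372+426)/635⌋ = ⌊1542/635⌋ − ⌊1170/635⌋ = 2 − 1 = 1
n=3: ⌊(4·372+426)/635⌋ − ⌊(3·372+426)/635⌋ = ⌊1914/635⌋ − ⌊1542/635⌋ = 3 − 2 = 1
n=4: ⌊(5·372+426)/635⌋ − ⌊(4·372+426)/635⌋ = ⌊2286/635⌋ − ⌊1914/635⌋ = 3 − 3 = 0
n=5: ⌊(6·372+426)/635⌋ − ⌊(5·372+426)/635⌋ = ⌊2658/635⌋ − ⌊2286/635⌋ = 4 − 3 = 1
n=6: ⌊(7·372+426)/635⌋ − ⌊(6·372+426)/635⌋ = ⌊3030/635⌋ − ⌊2658/635⌋ = 4 − 4 = 0
n=7: ⌊(8·372+426)/635⌋ − ⌊(7·372+426)/635⌋ = ⌊3402/635⌋ − ⌊3030/635⌋ = 5 − 4 = 1
n=8: ⌊(9·372+426)/635⌋ − ⌊(8·372+426)/635⌋ = ⌊3774/635⌋ − ⌊3402/635⌋ = 5 − 5 = 0
n=9: ⌊(10·372+426)/635⌋ − ⌊(9·372+426)/635⌋ = ⌊4146/635⌋ − ⌊3774/635⌋ = 6 − 5 = 1
n=10: ⌊(11·372+426)/635⌋ − ⌊(10·372+426)/635⌋ = ⌊4518/635⌋ − ⌊4146/635⌋ = 7 − 6 = 1
n=11: ⌊(12·372+426)/635⌋ − ⌊(11·372+426)/635⌋ = ⌊4890/635⌋ − ⌊4518/635⌋ = 7 − 7 = 0
n=12: ⌊(13·372+426)/635⌋ − ⌊(12·372+426)/635⌋ = ⌊5262/635⌋ − ⌊4890/635⌋ = 8 − 7 = 1
n=13: ⌊(14·372+426)/635⌋ − ⌊(13·372+426)/635⌋ = ⌊5634/635⌋ − ⌊5262/635⌋ = 8 − 8 = 0
n=14: ⌊(15·372+426)/635⌋ − ⌊(14·372+426)/635⌋ = ⌊6006/635⌋ − ⌊5634/635⌋ = 9 − 8 = 1
n=15: ⌊(16·372+426)/635⌋ − ⌊(15·372+426)/635⌋ = ⌊6378/635⌋ − ⌊6006/635⌋ = 10 − 9 = 1
n=16: ⌊(17·372+426)/635⌋ − ⌊(16·372+426)/635⌋ = ⌊6750/635⌋ − ⌊6378/635⌋ = 10 − 10 = 0
n=17: ⌊(18·372+426)/635⌋ − ⌊(17·372+426)/635⌋ = ⌊7122/635⌋ − ⌊6750/635⌋ = 11 − 10 = 1
n=18: ⌊(19·372+426)/635⌋ − ⌊(18·372+426)/635⌋ = ⌊7494/635⌋ − ⌊7122/635⌋ = 11 − 11 = 0
n=19: ⌊(20·372+426)/635⌋ − ⌊(19·372+426)/635⌋ = ⌊7866/635⌋ − ⌊7494/635⌋ = 12 − 11 = 1
n=20: ⌊(21·372+426)/635⌋ − ⌊(20·372+426)/635⌋ = ⌊8238/635⌋ − ⌊7866/635⌋ = 12 − 12 = 0
n=21: ⌊(22·372+426)/635⌋ − ⌊(21·372+426)/635⌋ = ⌊8610/635⌋ − ⌊8238/635⌋ = 13 − 12 = 1
n=22: ⌊(23·372+426)/635⌋ − ⌊(22·372+426)/635⌋ = ⌊8982/635⌋ − ⌊8610/635⌋ = 14 − 13 = 1
n=23: ⌊(24·372+426)/635⌋ − ⌊(23·372+426)/635⌋ = ⌊9354/635⌋ − ⌊8982/635⌋ = 14 − 14 = 0
n=24: ⌊(25·372+426)/635⌋ − ⌊(24·372+426)/635⌋ = ⌊9726/635⌋ − ⌊9354/635⌋ = 15 − 14 = 1
n=25: ⌊(26·372+426)/635⌋ − ⌊(25·372+426)/635⌋ = ⌊10098/635⌋ − ⌊9726/635⌋ = 15 − 15 = 0
n=26: ⌊(27·372+426)/635⌋ − ⌊(26·372+426)/635⌋ = ⌊10470/635⌋ − ⌊10098/635⌋ = 16 − 15 = 1
n=27: ⌊(28·372+426)/635⌋ − ⌊(27·372+426)/635⌋ = ⌊10842/635⌋ − ⌊10470/635⌋ = 17 − 16 = 1
n=28: ⌊(29·372+426)/635⌋ − ⌊(28·372+426)/635⌋ = ⌊11214/635⌋ − ⌊10842/635⌋ = 17 − 17 = 0
n=29: ⌊(30·372+426)/635⌋ − ⌊(29·372+426)/635⌋ = ⌊11586/635⌋ − ⌊11214/635⌋ = 18 − 17 = 1
n=30: ⌊(31·372+426)/635⌋ − ⌊(30·372+426)/635⌋ = ⌊11958/635⌋ − ⌊11586/635⌋ = 18 − 18 = 0
n=31: ⌊(32·372+426)/635⌋ − ⌊(31·372+426)/635⌋ = ⌊12330/635⌋ − ⌊11958/635⌋ = 19 − 18 = 1
n=32: ⌊(33·372+426)/635⌋ − ⌊(32·372+426)/635⌋ = ⌊12702/635⌋ − ⌊12330/635⌋ = 20 − 19 = 1
n=33: ⌊(34·372+426)/635⌋ − ⌊(33·372+426)/635⌋ = ⌊13074/635⌋ − ⌊12702/635⌋ = 20 − 20 = 0
n=34: ⌊(35·372+426)/635⌋ − ⌊(34·372+426)/635⌋ = ⌊13446/635⌋ − ⌊13074/635⌋ = 21 − 20 = 1
n=35: ⌊(36·372+426)/635⌋ − ⌊(35·372+426)/635⌋ = ⌊13818/635⌋ − ⌊13446/635⌋ = 21 − 21 = 0
n=36: ⌊(37·372+426)/635⌋ − ⌊(36·372+426)/635⌋ = ⌊14190/635⌋ − ⌊13818/635⌋ = 22 − 21 = 1
n=37: ⌊(38·372+426)/635⌋ − ⌊(37·372+426)/635⌋ = ⌊14562/635⌋ − ⌊14190/635⌋ = 22 − 22 = 0
n=38: ⌊(39·372+426)/635⌋ − ⌊(38·372+426)/635⌋ = ⌊14934/635⌋ − ⌊14562/635⌋ = 23 − 22 = 1
n=39: ⌊(40·372+426)/635⌋ − ⌊(39·372+426)/635⌋ = ⌊15306/635⌋ − ⌊14934/635⌋ = 24 − 23 = 1
n=40: ⌊(41·372+426)/635⌋ − ⌊(40·372+426)/635⌋ = ⌊15678/635⌋ − ⌊15306/635⌋ = 24 − 24 = 0
n=41: ⌊(42·372+426)/635⌋ − ⌊(41·372+426)/635⌋ = ⌊16050/635⌋ − ⌊15678/635⌋ = 25 − 24 = 1
n=42: ⌊(43·372+426)/635⌋ − ⌊(42·372+426)/635⌋ = ⌊16422/635⌋ − ⌊16050/635⌋ = 25 − 25 = 0
n=43: ⌊(44·372+426)/635⌋ − ⌊(43·372+426)/635⌋ = ⌊16794/635⌋ − ⌊16422/635⌋ = 26 − 25 = 1
n=44: ⌊(45·372+426)/635⌋ − ⌊(44·372+426)/635⌋ = ⌊17166/635⌋ − ⌊16794/635⌋ = 27 − 26 = 1
n=45: ⌊(46·372+426)/635⌋ − ⌊(45·372+426)/635⌋ = ⌊17538/635⌋ − ⌊17166/635⌋ = 27 − 27 = 0
n=46: ⌊(47·372+426)/635⌋ − ⌊(46·372+426)/635⌋ = ⌊17910/635⌋ − ⌊17538/635⌋ = 28 − 27 = 1
n=47: ⌊(48·372+426)/635⌋ − ⌊(47·372+426)/635⌋ = ⌊18282/635⌋ − ⌊17910/635⌋ = 28 − 28 = 0
n=48: ⌊(49·372+426)/635⌋ − ⌊(48·372+426)/635⌋ = ⌊18654/635⌋ − ⌊18282/635⌋ = 29 − 28 = 1
n=49: ⌊(50·372+426)/635⌋ − ⌊(49·372+426)/635⌋ = ⌊19026/635⌋ − ⌊18654/635⌋ = 29 − 29 = 0
n=50: ⌊(51·372+426)/635⌋ − ⌊(50·372+426)/635⌋ = ⌊19398/635⌋ − ⌊19026/635⌋ = 30 − 29 = 1
n=51: ⌊(52·372+426)/635⌋ − ⌊(51·372+426)/635⌋ = ⌊19770/635⌋ − ⌊19398/635⌋ = 31 − 30 = 1
n=52: ⌊(53·372+426)/635⌋ − ⌊(52·372+426)/635⌋ = ⌊20142/635⌋ − ⌊19770/635⌋ = 31 − 31 = 0
n=53: ⌊(54·372+426)/635⌋ − ⌊(53·372+426)/635⌋ = ⌊20514/635⌋ − ⌊20142/635⌋ = 32 − 31 = 1
n=54: ⌊(55·372+426)/635⌋ − ⌊(54·372+426)/635⌋ = ⌊20886/635⌋ − ⌊20514/635⌋ = 32 − 32 = 0
n=55: ⌊(56·372+426)/635⌋ − ⌊(55·372+426)/635⌋ = ⌊21258/635⌋ − ⌊20886/635⌋ = 33 − 32 = 1
n=56: ⌊(57·372+426)/635⌋ − ⌊(56·372+426)/635⌋ = ⌊21630/635⌋ − ⌊21258/635⌋ = 34 − 33 = 1
n=57: ⌊(58·372+426)/635⌋ − ⌊(57·372+426)/635⌋ = ⌊22002/635⌋ − ⌊21630/635⌋ = 34 − 34 = 0
n=58: ⌊(59·372+426)/635⌋ − ⌊(58·372+426)/635⌋ = ⌊22374/635⌋ − ⌊22002/635⌋ = 35 − 34 = 1
n=59: ⌊(60·372+426)/635⌋ − ⌊(59·372+426)/635⌋ = ⌊22746/635⌋ − ⌊22374/635⌋ = 35 − 35 = 0
n=60: ⌊(61·372+426)/635⌋ − ⌊(60·372+426)/635⌋ = ⌊23118/635⌋ − ⌊22746/635⌋ = 36 − 35 = 1
n=61: ⌊(62·372+426)/635⌋ − ⌊(61·372+426)/635⌋ = ⌊23490/635⌋ − ⌊23118/635⌋ = 36 − 36 = 0
n=62: ⌊(63·372+426)/635⌋ − ⌊(62·372+426)/635⌋ = ⌊23862/635⌋ − ⌊23490/635⌋ = 37 − 36 = 1


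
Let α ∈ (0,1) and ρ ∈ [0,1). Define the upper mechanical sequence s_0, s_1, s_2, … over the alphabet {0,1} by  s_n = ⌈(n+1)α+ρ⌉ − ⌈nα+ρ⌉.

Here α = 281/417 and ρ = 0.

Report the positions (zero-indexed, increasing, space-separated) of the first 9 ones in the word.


0 1 2 4 5 7 8 10 11

n=0: ⌈281/417⌉−⌈0/417⌉ = 1−0 = 1  ← one
n=1: ⌈562/417⌉−⌈281/417⌉ = 2−1 = 1  ← one
n=2: ⌈843/417⌉−⌈562/417⌉ = 3−2 = 1  ← one
n=3: ⌈1124/417⌉−⌈843/417⌉ = 3−3 = 0
n=4: ⌈1405/417⌉−⌈1124/417⌉ = 4−3 = 1  ← one
n=5: ⌈1686/417⌉−⌈1405/417⌉ = 5−4 = 1  ← one
n=6: ⌈1967/417⌉−⌈1686/417⌉ = 5−5 = 0
n=7: ⌈2248/417⌉−⌈1967/417⌉ = 6−5 = 1  ← one
n=8: ⌈2529/417⌉−⌈2248/417⌉ = 7−6 = 1  ← one
n=9: ⌈2810/417⌉−⌈2529/417⌉ = 7−7 = 0
n=10: ⌈3091/417⌉−⌈2810/417⌉ = 8−7 = 1  ← one
n=11: ⌈3372/417⌉−⌈3091/417⌉ = 9−8 = 1  ← one
positions of the first 9 ones: 0 1 2 4 5 7 8 10 11


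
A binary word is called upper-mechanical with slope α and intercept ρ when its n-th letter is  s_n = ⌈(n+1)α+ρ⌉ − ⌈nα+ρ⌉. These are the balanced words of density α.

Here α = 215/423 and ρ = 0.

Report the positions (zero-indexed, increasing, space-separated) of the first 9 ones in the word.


n=0: ⌈215/423⌉−⌈0/423⌉ = 1−0 = 1  ← one
n=1: ⌈430/423⌉−⌈215/423⌉ = 2−1 = 1  ← one
n=2: ⌈645/423⌉−⌈430/423⌉ = 2−2 = 0
n=3: ⌈860/423⌉−⌈645/423⌉ = 3−2 = 1  ← one
n=4: ⌈1075/423⌉−⌈860/423⌉ = 3−3 = 0
n=5: ⌈1290/423⌉−⌈1075/423⌉ = 4−3 = 1  ← one
n=6: ⌈1505/423⌉−⌈1290/423⌉ = 4−4 = 0
n=7: ⌈1720/423⌉−⌈1505/423⌉ = 5−4 = 1  ← one
n=8: ⌈1935/423⌉−⌈1720/423⌉ = 5−5 = 0
n=9: ⌈2150/423⌉−⌈1935/423⌉ = 6−5 = 1  ← one
n=10: ⌈2365/423⌉−⌈2150/423⌉ = 6−6 = 0
n=11: ⌈2580/423⌉−⌈2365/423⌉ = 7−6 = 1  ← one
n=12: ⌈2795/423⌉−⌈2580/423⌉ = 7−7 = 0
n=13: ⌈3010/423⌉−⌈2795/423⌉ = 8−7 = 1  ← one
n=14: ⌈3225/423⌉−⌈3010/423⌉ = 8−8 = 0
n=15: ⌈3440/423⌉−⌈3225/423⌉ = 9−8 = 1  ← one
positions of the first 9 ones: 0 1 3 5 7 9 11 13 15

0 1 3 5 7 9 11 13 15


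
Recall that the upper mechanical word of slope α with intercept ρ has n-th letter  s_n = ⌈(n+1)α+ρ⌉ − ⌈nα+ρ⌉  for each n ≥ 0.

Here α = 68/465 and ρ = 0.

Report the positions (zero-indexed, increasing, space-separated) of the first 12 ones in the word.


0 6 13 20 27 34 41 47 54 61 68 75

n=0: ⌈68/465⌉−⌈0/465⌉ = 1−0 = 1  ← one
n=1: ⌈136/465⌉−⌈68/465⌉ = 1−1 = 0
n=2: ⌈204/465⌉−⌈136/465⌉ = 1−1 = 0
  …
n=6: ⌈476/465⌉−⌈408/465⌉ = 2−1 = 1  ← one
n=7: ⌈544/465⌉−⌈476/465⌉ = 2−2 = 0
n=8: ⌈612/465⌉−⌈544/465⌉ = 2−2 = 0
  …
n=13: ⌈952/465⌉−⌈884/465⌉ = 3−2 = 1  ← one
n=14: ⌈1020/465⌉−⌈952/465⌉ = 3−3 = 0
n=15: ⌈1088/465⌉−⌈1020/465⌉ = 3−3 = 0
  …
n=20: ⌈1428/465⌉−⌈1360/465⌉ = 4−3 = 1  ← one
n=21: ⌈1496/465⌉−⌈1428/465⌉ = 4−4 = 0
n=22: ⌈1564/465⌉−⌈1496/465⌉ = 4−4 = 0
  …
n=27: ⌈1904/465⌉−⌈1836/465⌉ = 5−4 = 1  ← one
n=28: ⌈1972/465⌉−⌈1904/465⌉ = 5−5 = 0
n=29: ⌈2040/465⌉−⌈1972/465⌉ = 5−5 = 0
  …
n=34: ⌈2380/465⌉−⌈2312/465⌉ = 6−5 = 1  ← one
n=35: ⌈2448/465⌉−⌈2380/465⌉ = 6−6 = 0
n=36: ⌈2516/465⌉−⌈2448/465⌉ = 6−6 = 0
  …
n=41: ⌈2856/465⌉−⌈2788/465⌉ = 7−6 = 1  ← one
n=42: ⌈2924/465⌉−⌈2856/465⌉ = 7−7 = 0
n=43: ⌈2992/465⌉−⌈2924/465⌉ = 7−7 = 0
  …
n=47: ⌈3264/465⌉−⌈3196/465⌉ = 8−7 = 1  ← one
n=48: ⌈3332/465⌉−⌈3264/465⌉ = 8−8 = 0
n=49: ⌈3400/465⌉−⌈3332/465⌉ = 8−8 = 0
  …
n=54: ⌈3740/465⌉−⌈3672/465⌉ = 9−8 = 1  ← one
n=55: ⌈3808/465⌉−⌈3740/465⌉ = 9−9 = 0
n=56: ⌈3876/465⌉−⌈3808/465⌉ = 9−9 = 0
  …
n=61: ⌈4216/465⌉−⌈4148/465⌉ = 10−9 = 1  ← one
n=62: ⌈4284/465⌉−⌈4216/465⌉ = 10−10 = 0
n=63: ⌈4352/465⌉−⌈4284/465⌉ = 10−10 = 0
  …
n=68: ⌈4692/465⌉−⌈4624/465⌉ = 11−10 = 1  ← one
n=69: ⌈4760/465⌉−⌈4692/465⌉ = 11−11 = 0
n=70: ⌈4828/465⌉−⌈4760/465⌉ = 11−11 = 0
  …
n=75: ⌈5168/465⌉−⌈5100/465⌉ = 12−11 = 1  ← one
positions of the first 12 ones: 0 6 13 20 27 34 41 47 54 61 68 75


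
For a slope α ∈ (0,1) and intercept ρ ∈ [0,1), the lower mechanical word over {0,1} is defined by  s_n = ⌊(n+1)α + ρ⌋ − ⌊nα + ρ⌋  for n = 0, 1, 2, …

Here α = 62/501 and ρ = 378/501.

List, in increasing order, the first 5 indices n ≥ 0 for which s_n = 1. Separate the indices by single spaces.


n=0: ⌊440/501⌋−⌊378/501⌋ = 0−0 = 0
n=1: ⌊502/501⌋−⌊440/501⌋ = 1−0 = 1  ← one
n=2: ⌊564/501⌋−⌊502/501⌋ = 1−1 = 0
n=3: ⌊626/501⌋−⌊564/501⌋ = 1−1 = 0
n=4: ⌊688/501⌋−⌊626/501⌋ = 1−1 = 0
n=5: ⌊750/501⌋−⌊688/501⌋ = 1−1 = 0
n=6: ⌊812/501⌋−⌊750/501⌋ = 1−1 = 0
n=7: ⌊874/501⌋−⌊812/501⌋ = 1−1 = 0
n=8: ⌊936/501⌋−⌊874/501⌋ = 1−1 = 0
n=9: ⌊998/501⌋−⌊936/501⌋ = 1−1 = 0
n=10: ⌊1060/501⌋−⌊998/501⌋ = 2−1 = 1  ← one
n=11: ⌊1122/501⌋−⌊1060/501⌋ = 2−2 = 0
n=12: ⌊1184/501⌋−⌊1122/501⌋ = 2−2 = 0
n=13: ⌊1246/501⌋−⌊1184/501⌋ = 2−2 = 0
n=14: ⌊1308/501⌋−⌊1246/501⌋ = 2−2 = 0
n=15: ⌊1370/501⌋−⌊1308/501⌋ = 2−2 = 0
n=16: ⌊1432/501⌋−⌊1370/501⌋ = 2−2 = 0
n=17: ⌊1494/501⌋−⌊1432/501⌋ = 2−2 = 0
n=18: ⌊1556/501⌋−⌊1494/501⌋ = 3−2 = 1  ← one
n=19: ⌊1618/501⌋−⌊1556/501⌋ = 3−3 = 0
n=20: ⌊1680/501⌋−⌊1618/501⌋ = 3−3 = 0
n=21: ⌊1742/501⌋−⌊1680/501⌋ = 3−3 = 0
n=22: ⌊1804/501⌋−⌊1742/501⌋ = 3−3 = 0
n=23: ⌊1866/501⌋−⌊1804/501⌋ = 3−3 = 0
n=24: ⌊1928/501⌋−⌊1866/501⌋ = 3−3 = 0
n=25: ⌊1990/501⌋−⌊1928/501⌋ = 3−3 = 0
n=26: ⌊2052/501⌋−⌊1990/501⌋ = 4−3 = 1  ← one
n=27: ⌊2114/501⌋−⌊2052/501⌋ = 4−4 = 0
n=28: ⌊2176/501⌋−⌊2114/501⌋ = 4−4 = 0
n=29: ⌊2238/501⌋−⌊2176/501⌋ = 4−4 = 0
n=30: ⌊2300/501⌋−⌊2238/501⌋ = 4−4 = 0
n=31: ⌊2362/501⌋−⌊2300/501⌋ = 4−4 = 0
n=32: ⌊2424/501⌋−⌊2362/501⌋ = 4−4 = 0
n=33: ⌊2486/501⌋−⌊2424/501⌋ = 4−4 = 0
n=34: ⌊2548/501⌋−⌊2486/501⌋ = 5−4 = 1  ← one
positions of the first 5 ones: 1 10 18 26 34

1 10 18 26 34


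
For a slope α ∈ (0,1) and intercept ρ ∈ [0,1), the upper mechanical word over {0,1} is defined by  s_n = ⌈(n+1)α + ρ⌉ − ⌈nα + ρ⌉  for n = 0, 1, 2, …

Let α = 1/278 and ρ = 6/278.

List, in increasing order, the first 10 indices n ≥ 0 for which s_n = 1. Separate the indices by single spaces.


n=0: ⌈7/278⌉−⌈6/278⌉ = 1−1 = 0
n=1: ⌈8/278⌉−⌈7/278⌉ = 1−1 = 0
  …
n=272: ⌈279/278⌉−⌈278/278⌉ = 2−1 = 1  ← one
n=273: ⌈280/278⌉−⌈279/278⌉ = 2−2 = 0
n=274: ⌈281/278⌉−⌈280/278⌉ = 2−2 = 0
  …
n=550: ⌈557/278⌉−⌈556/278⌉ = 3−2 = 1  ← one
n=551: ⌈558/278⌉−⌈557/278⌉ = 3−3 = 0
n=552: ⌈559/278⌉−⌈558/278⌉ = 3−3 = 0
  …
n=828: ⌈835/278⌉−⌈834/278⌉ = 4−3 = 1  ← one
n=829: ⌈836/278⌉−⌈835/278⌉ = 4−4 = 0
n=830: ⌈837/278⌉−⌈836/278⌉ = 4−4 = 0
  …
n=1106: ⌈1113/278⌉−⌈1112/278⌉ = 5−4 = 1  ← one
n=1107: ⌈1114/278⌉−⌈1113/278⌉ = 5−5 = 0
n=1108: ⌈1115/278⌉−⌈1114/278⌉ = 5−5 = 0
  …
n=1384: ⌈1391/278⌉−⌈1390/278⌉ = 6−5 = 1  ← one
n=1385: ⌈1392/278⌉−⌈1391/278⌉ = 6−6 = 0
n=1386: ⌈1393/278⌉−⌈1392/278⌉ = 6−6 = 0
  …
n=1662: ⌈1669/278⌉−⌈1668/278⌉ = 7−6 = 1  ← one
n=1663: ⌈1670/278⌉−⌈1669/278⌉ = 7−7 = 0
n=1664: ⌈1671/278⌉−⌈1670/278⌉ = 7−7 = 0
  …
n=1940: ⌈1947/278⌉−⌈1946/278⌉ = 8−7 = 1  ← one
n=1941: ⌈1948/278⌉−⌈1947/278⌉ = 8−8 = 0
n=1942: ⌈1949/278⌉−⌈1948/278⌉ = 8−8 = 0
  …
n=2218: ⌈2225/278⌉−⌈2224/278⌉ = 9−8 = 1  ← one
n=2219: ⌈2226/278⌉−⌈2225/278⌉ = 9−9 = 0
n=2220: ⌈2227/278⌉−⌈2226/278⌉ = 9−9 = 0
  …
n=2496: ⌈2503/278⌉−⌈2502/278⌉ = 10−9 = 1  ← one
n=2497: ⌈2504/278⌉−⌈2503/278⌉ = 10−10 = 0
n=2498: ⌈2505/278⌉−⌈2504/278⌉ = 10−10 = 0
  …
n=2774: ⌈2781/278⌉−⌈2780/278⌉ = 11−10 = 1  ← one
positions of the first 10 ones: 272 550 828 1106 1384 1662 1940 2218 2496 2774

272 550 828 1106 1384 1662 1940 2218 2496 2774


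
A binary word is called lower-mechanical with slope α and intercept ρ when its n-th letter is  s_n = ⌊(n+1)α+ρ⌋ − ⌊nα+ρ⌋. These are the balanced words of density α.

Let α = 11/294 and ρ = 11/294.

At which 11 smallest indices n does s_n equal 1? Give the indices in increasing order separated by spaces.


25 52 79 105 132 159 186 212 239 266 292

n=0: ⌊22/294⌋−⌊11/294⌋ = 0−0 = 0
n=1: ⌊33/294⌋−⌊22/294⌋ = 0−0 = 0
  …
n=25: ⌊297/294⌋−⌊286/294⌋ = 1−0 = 1  ← one
n=26: ⌊308/294⌋−⌊297/294⌋ = 1−1 = 0
n=27: ⌊319/294⌋−⌊308/294⌋ = 1−1 = 0
  …
n=52: ⌊594/294⌋−⌊583/294⌋ = 2−1 = 1  ← one
n=53: ⌊605/294⌋−⌊594/294⌋ = 2−2 = 0
n=54: ⌊616/294⌋−⌊605/294⌋ = 2−2 = 0
  …
n=79: ⌊891/294⌋−⌊880/294⌋ = 3−2 = 1  ← one
n=80: ⌊902/294⌋−⌊891/294⌋ = 3−3 = 0
n=81: ⌊913/294⌋−⌊902/294⌋ = 3−3 = 0
  …
n=105: ⌊1177/294⌋−⌊1166/294⌋ = 4−3 = 1  ← one
n=106: ⌊1188/294⌋−⌊1177/294⌋ = 4−4 = 0
n=107: ⌊1199/294⌋−⌊1188/294⌋ = 4−4 = 0
  …
n=132: ⌊1474/294⌋−⌊1463/294⌋ = 5−4 = 1  ← one
n=133: ⌊1485/294⌋−⌊1474/294⌋ = 5−5 = 0
n=134: ⌊1496/294⌋−⌊1485/294⌋ = 5−5 = 0
  …
n=159: ⌊1771/294⌋−⌊1760/294⌋ = 6−5 = 1  ← one
n=160: ⌊1782/294⌋−⌊1771/294⌋ = 6−6 = 0
n=161: ⌊1793/294⌋−⌊1782/294⌋ = 6−6 = 0
  …
n=186: ⌊2068/294⌋−⌊2057/294⌋ = 7−6 = 1  ← one
n=187: ⌊2079/294⌋−⌊2068/294⌋ = 7−7 = 0
n=188: ⌊2090/294⌋−⌊2079/294⌋ = 7−7 = 0
  …
n=212: ⌊2354/294⌋−⌊2343/294⌋ = 8−7 = 1  ← one
n=213: ⌊2365/294⌋−⌊2354/294⌋ = 8−8 = 0
n=214: ⌊2376/294⌋−⌊2365/294⌋ = 8−8 = 0
  …
n=239: ⌊2651/294⌋−⌊2640/294⌋ = 9−8 = 1  ← one
n=240: ⌊2662/294⌋−⌊2651/294⌋ = 9−9 = 0
n=241: ⌊2673/294⌋−⌊2662/294⌋ = 9−9 = 0
  …
n=266: ⌊2948/294⌋−⌊2937/294⌋ = 10−9 = 1  ← one
n=267: ⌊2959/294⌋−⌊2948/294⌋ = 10−10 = 0
n=268: ⌊2970/294⌋−⌊2959/294⌋ = 10−10 = 0
  …
n=292: ⌊3234/294⌋−⌊3223/294⌋ = 11−10 = 1  ← one
positions of the first 11 ones: 25 52 79 105 132 159 186 212 239 266 292


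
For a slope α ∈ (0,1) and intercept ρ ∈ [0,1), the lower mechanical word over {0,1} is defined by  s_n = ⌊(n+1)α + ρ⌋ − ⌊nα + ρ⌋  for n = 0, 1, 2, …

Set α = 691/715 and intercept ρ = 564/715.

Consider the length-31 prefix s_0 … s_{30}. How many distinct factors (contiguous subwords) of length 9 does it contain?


t_n = ⌊(n·691+564)/715⌋ for n = 0 … 31:
  n=0…9: ⌊564/715⌋=0 ⌊1255/715⌋=1 ⌊1946/715⌋=2 ⌊2637/715⌋=3 ⌊3328/715⌋=4 ⌊4019/715⌋=5 ⌊4710/715⌋=6 ⌊5401/715⌋=7 ⌊6092/715⌋=8 ⌊6783/715⌋=9
  n=10…19: ⌊7474/715⌋=10 ⌊8165/715⌋=11 ⌊8856/715⌋=12 ⌊9547/715⌋=13 ⌊10238/715⌋=14 ⌊10929/715⌋=15 ⌊11620/715⌋=16 ⌊12311/715⌋=17 ⌊13002/715⌋=18 ⌊13693/715⌋=19
  n=20…29: ⌊14384/715⌋=20 ⌊15075/715⌋=21 ⌊15766/715⌋=22 ⌊16457/715⌋=23 ⌊17148/715⌋=23 ⌊17839/715⌋=24 ⌊18530/715⌋=25 ⌊19221/715⌋=26 ⌊19912/715⌋=27 ⌊20603/715⌋=28
  n=30…31: ⌊21294/715⌋=29 ⌊21985/715⌋=30
s_n = t_(n+1) − t_n for n = 0 … 30 gives
prefix = 1111111111111111111111101111111
slide a length-9 window over [0..8] … [22..30] (23 windows); first occurrence of each distinct factor:
  [  0..  8] 111111111
  [ 15.. 23] 111111110
  [ 16.. 24] 111111101
  [ 17.. 25] 111111011
  [ 18.. 26] 111110111
  [ 19.. 27] 111101111
  [ 20.. 28] 111011111
  [ 21.. 29] 110111111
  [ 22.. 30] 101111111
  (the other 14 windows repeat one of these)
distinct factors: {101111111, 110111111, 111011111, 111101111, 111110111, 111111011, 111111101, 111111110, 111111111}
count = 9  (Sturmian bound for length 9 is 10)

9


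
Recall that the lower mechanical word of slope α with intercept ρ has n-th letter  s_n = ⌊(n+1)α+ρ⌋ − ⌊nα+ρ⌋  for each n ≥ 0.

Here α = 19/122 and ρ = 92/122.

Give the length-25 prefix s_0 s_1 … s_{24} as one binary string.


0100000100000010000010000

n=0: ⌊(1·19+92)/122⌋ − ⌊(0·19+92)/122⌋ = ⌊111/122⌋ − ⌊92/122⌋ = 0 − 0 = 0
n=1: ⌊(2·19+92)/122⌋ − ⌊(1·19+92)/122⌋ = ⌊130/122⌋ − ⌊111/122⌋ = 1 − 0 = 1
n=2: ⌊(3·19+92)/122⌋ − ⌊(2·19+92)/122⌋ = ⌊149/122⌋ − ⌊130/122⌋ = 1 − 1 = 0
n=3: ⌊(4·19+92)/122⌋ − ⌊(3·19+92)/122⌋ = ⌊168/122⌋ − ⌊149/122⌋ = 1 − 1 = 0
n=4: ⌊(5·19+92)/122⌋ − ⌊(4·19+92)/122⌋ = ⌊187/122⌋ − ⌊168/122⌋ = 1 − 1 = 0
n=5: ⌊(6·19+92)/122⌋ − ⌊(5·19+92)/122⌋ = ⌊206/122⌋ − ⌊187/122⌋ = 1 − 1 = 0
n=6: ⌊(7·19+92)/122⌋ − ⌊(6·19+92)/122⌋ = ⌊225/122⌋ − ⌊206/122⌋ = 1 − 1 = 0
n=7: ⌊(8·19+92)/122⌋ − ⌊(7·19+92)/122⌋ = ⌊244/122⌋ − ⌊225/122⌋ = 2 − 1 = 1
n=8: ⌊(9·19+92)/122⌋ − ⌊(8·19+92)/122⌋ = ⌊263/122⌋ − ⌊244/122⌋ = 2 − 2 = 0
n=9: ⌊(10·19+92)/122⌋ − ⌊(9·19+92)/122⌋ = ⌊282/122⌋ − ⌊263/122⌋ = 2 − 2 = 0
n=10: ⌊(11·19+92)/122⌋ − ⌊(10·19+92)/122⌋ = ⌊301/122⌋ − ⌊282/122⌋ = 2 − 2 = 0
n=11: ⌊(12·19+92)/122⌋ − ⌊(11·19+92)/122⌋ = ⌊320/122⌋ − ⌊301/122⌋ = 2 − 2 = 0
n=12: ⌊(13·19+92)/122⌋ − ⌊(12·19+92)/122⌋ = ⌊339/122⌋ − ⌊320/122⌋ = 2 − 2 = 0
n=13: ⌊(14·19+92)/122⌋ − ⌊(13·19+92)/122⌋ = ⌊358/122⌋ − ⌊339/122⌋ = 2 − 2 = 0
n=14: ⌊(15·19+92)/122⌋ − ⌊(14·19+92)/122⌋ = ⌊377/122⌋ − ⌊358/122⌋ = 3 − 2 = 1
n=15: ⌊(16·19+92)/122⌋ − ⌊(15·19+92)/122⌋ = ⌊396/122⌋ − ⌊377/122⌋ = 3 − 3 = 0
n=16: ⌊(17·19+92)/122⌋ − ⌊(16·19+92)/122⌋ = ⌊415/122⌋ − ⌊396/122⌋ = 3 − 3 = 0
n=17: ⌊(18·19+92)/122⌋ − ⌊(17·19+92)/122⌋ = ⌊434/122⌋ − ⌊415/122⌋ = 3 − 3 = 0
n=18: ⌊(19·19+92)/122⌋ − ⌊(18·19+92)/122⌋ = ⌊453/122⌋ − ⌊434/122⌋ = 3 − 3 = 0
n=19: ⌊(20·19+92)/122⌋ − ⌊(19·19+92)/122⌋ = ⌊472/122⌋ − ⌊453/122⌋ = 3 − 3 = 0
n=20: ⌊(21·19+92)/122⌋ − ⌊(20·19+92)/122⌋ = ⌊491/122⌋ − ⌊472/122⌋ = 4 − 3 = 1
n=21: ⌊(22·19+92)/122⌋ − ⌊(21·19+92)/122⌋ = ⌊510/122⌋ − ⌊491/122⌋ = 4 − 4 = 0
n=22: ⌊(23·19+92)/122⌋ − ⌊(22·19+92)/122⌋ = ⌊529/122⌋ − ⌊510/122⌋ = 4 − 4 = 0
n=23: ⌊(24·19+92)/122⌋ − ⌊(23·19+92)/122⌋ = ⌊548/122⌋ − ⌊529/122⌋ = 4 − 4 = 0
n=24: ⌊(25·19+92)/122⌋ − ⌊(24·19+92)/122⌋ = ⌊567/122⌋ − ⌊548/122⌋ = 4 − 4 = 0


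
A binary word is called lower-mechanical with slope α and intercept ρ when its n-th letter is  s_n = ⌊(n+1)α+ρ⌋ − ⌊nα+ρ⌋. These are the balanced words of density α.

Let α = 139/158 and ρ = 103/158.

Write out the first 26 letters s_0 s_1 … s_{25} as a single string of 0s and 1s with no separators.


n=0: ⌊(1·139+103)/158⌋ − ⌊(0·139+103)/158⌋ = ⌊242/158⌋ − ⌊103/158⌋ = 1 − 0 = 1
n=1: ⌊(2·139+103)/158⌋ − ⌊(1·139+103)/158⌋ = ⌊381/158⌋ − ⌊242/158⌋ = 2 − 1 = 1
n=2: ⌊(3·139+103)/158⌋ − ⌊(2·139+103)/158⌋ = ⌊520/158⌋ − ⌊381/158⌋ = 3 − 2 = 1
n=3: ⌊(4·139+103)/158⌋ − ⌊(3·139+103)/158⌋ = ⌊659/158⌋ − ⌊520/158⌋ = 4 − 3 = 1
n=4: ⌊(5·139+103)/158⌋ − ⌊(4·139+103)/158⌋ = ⌊798/158⌋ − ⌊659/158⌋ = 5 − 4 = 1
n=5: ⌊(6·139+103)/158⌋ − ⌊(5·139+103)/158⌋ = ⌊937/158⌋ − ⌊798/158⌋ = 5 − 5 = 0
n=6: ⌊(7·139+103)/158⌋ − ⌊(6·139+103)/158⌋ = ⌊1076/158⌋ − ⌊937/158⌋ = 6 − 5 = 1
n=7: ⌊(8·139+103)/158⌋ − ⌊(7·139+103)/158⌋ = ⌊1215/158⌋ − ⌊1076/158⌋ = 7 − 6 = 1
n=8: ⌊(9·139+103)/158⌋ − ⌊(8·139+103)/158⌋ = ⌊1354/158⌋ − ⌊1215/158⌋ = 8 − 7 = 1
n=9: ⌊(10·139+103)/158⌋ − ⌊(9·139+103)/158⌋ = ⌊1493/158⌋ − ⌊1354/158⌋ = 9 − 8 = 1
n=10: ⌊(11·139+103)/158⌋ − ⌊(10·139+103)/158⌋ = ⌊1632/158⌋ − ⌊1493/158⌋ = 10 − 9 = 1
n=11: ⌊(12·139+103)/158⌋ − ⌊(11·139+103)/158⌋ = ⌊1771/158⌋ − ⌊1632/158⌋ = 11 − 10 = 1
n=12: ⌊(13·139+103)/158⌋ − ⌊(12·139+103)/158⌋ = ⌊1910/158⌋ − ⌊1771/158⌋ = 12 − 11 = 1
n=13: ⌊(14·139+103)/158⌋ − ⌊(13·139+103)/158⌋ = ⌊2049/158⌋ − ⌊1910/158⌋ = 12 − 12 = 0
n=14: ⌊(15·139+103)/158⌋ − ⌊(14·139+103)/158⌋ = ⌊2188/158⌋ − ⌊2049/158⌋ = 13 − 12 = 1
n=15: ⌊(16·139+103)/158⌋ − ⌊(15·139+103)/158⌋ = ⌊2327/158⌋ − ⌊2188/158⌋ = 14 − 13 = 1
n=16: ⌊(17·139+103)/158⌋ − ⌊(16·139+103)/158⌋ = ⌊2466/158⌋ − ⌊2327/158⌋ = 15 − 14 = 1
n=17: ⌊(18·139+103)/158⌋ − ⌊(17·139+103)/158⌋ = ⌊2605/158⌋ − ⌊2466/158⌋ = 16 − 15 = 1
n=18: ⌊(19·139+103)/158⌋ − ⌊(18·139+103)/158⌋ = ⌊2744/158⌋ − ⌊2605/158⌋ = 17 − 16 = 1
n=19: ⌊(20·139+103)/158⌋ − ⌊(19·139+103)/158⌋ = ⌊2883/158⌋ − ⌊2744/158⌋ = 18 − 17 = 1
n=20: ⌊(21·139+103)/158⌋ − ⌊(20·139+103)/158⌋ = ⌊3022/158⌋ − ⌊2883/158⌋ = 19 − 18 = 1
n=21: ⌊(22·139+103)/158⌋ − ⌊(21·139+103)/158⌋ = ⌊3161/158⌋ − ⌊3022/158⌋ = 20 − 19 = 1
n=22: ⌊(23·139+103)/158⌋ − ⌊(22·139+103)/158⌋ = ⌊3300/158⌋ − ⌊3161/158⌋ = 20 − 20 = 0
n=23: ⌊(24·139+103)/158⌋ − ⌊(23·139+103)/158⌋ = ⌊3439/158⌋ − ⌊3300/158⌋ = 21 − 20 = 1
n=24: ⌊(25·139+103)/158⌋ − ⌊(24·139+103)/158⌋ = ⌊3578/158⌋ − ⌊3439/158⌋ = 22 − 21 = 1
n=25: ⌊(26·139+103)/158⌋ − ⌊(25·139+103)/158⌋ = ⌊3717/158⌋ − ⌊3578/158⌋ = 23 − 22 = 1

11111011111110111111110111


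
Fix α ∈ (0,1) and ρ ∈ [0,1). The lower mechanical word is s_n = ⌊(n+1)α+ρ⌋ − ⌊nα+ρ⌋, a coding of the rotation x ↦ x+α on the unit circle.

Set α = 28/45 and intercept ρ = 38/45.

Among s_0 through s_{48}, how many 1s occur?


#1s = Σ_{n=0}^{48} s_n = Σ_{n=0}^{48} (⌊(n+1)α+ρ⌋ − ⌊nα+ρ⌋)
the sum telescopes: every ⌊nα+ρ⌋ with 0 < n < 49 appears once with + and once with −, leaving ⌊49α+ρ⌋ − ⌊0·α+ρ⌋
49α + ρ = (49·28 + 38) / 45 = 1410/45
ρ = 38/45
⌊1410/45⌋ = 31,  ⌊38/45⌋ = 0
#1s = 31 − 0 = 31

31


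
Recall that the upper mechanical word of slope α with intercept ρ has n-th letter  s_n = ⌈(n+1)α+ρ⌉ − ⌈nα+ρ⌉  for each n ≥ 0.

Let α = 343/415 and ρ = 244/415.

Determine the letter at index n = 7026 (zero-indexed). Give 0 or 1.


1

(n+1)α + ρ = (7027·343 + 244) / 415 = 2410505/415
nα + ρ     = (7026·343 + 244) / 415 = 2410162/415
⌈2410505/415⌉ = 5809,  ⌈2410162/415⌉ = 5808
s_{7026} = 5809 − 5808 = 1


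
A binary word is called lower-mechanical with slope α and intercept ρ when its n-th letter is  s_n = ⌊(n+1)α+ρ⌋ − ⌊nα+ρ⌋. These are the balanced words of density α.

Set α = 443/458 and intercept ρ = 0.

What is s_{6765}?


(n+1)α + ρ = (6766·443) / 458 = 2997338/458
nα + ρ     = (6765·443) / 458 = 2996895/458
⌊2997338/458⌋ = 6544,  ⌊2996895/458⌋ = 6543
s_{6765} = 6544 − 6543 = 1

1


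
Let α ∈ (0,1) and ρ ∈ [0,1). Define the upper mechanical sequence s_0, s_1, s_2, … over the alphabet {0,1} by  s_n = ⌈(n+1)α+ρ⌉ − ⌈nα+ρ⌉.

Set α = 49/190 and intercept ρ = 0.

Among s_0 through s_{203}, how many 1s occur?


53

#1s = Σ_{n=0}^{203} s_n = Σ_{n=0}^{203} (⌈(n+1)α+ρ⌉ − ⌈nα+ρ⌉)
the sum telescopes: every ⌈nα+ρ⌉ with 0 < n < 204 appears once with + and once with −, leaving ⌈204α+ρ⌉ − ⌈0·α+ρ⌉
204α + ρ = (204·49) / 190 = 9996/190
ρ = 0/190
⌈9996/190⌉ = 53,  ⌈0/190⌉ = 0
#1s = 53 − 0 = 53


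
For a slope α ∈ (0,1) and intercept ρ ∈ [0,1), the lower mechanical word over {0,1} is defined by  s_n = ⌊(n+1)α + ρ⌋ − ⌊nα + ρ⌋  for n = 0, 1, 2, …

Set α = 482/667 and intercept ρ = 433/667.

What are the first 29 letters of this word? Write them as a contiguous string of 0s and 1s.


n=0: ⌊(1·482+433)/667⌋ − ⌊(0·482+433)/667⌋ = ⌊915/667⌋ − ⌊433/667⌋ = 1 − 0 = 1
n=1: ⌊(2·482+433)/667⌋ − ⌊(1·482+433)/667⌋ = ⌊1397/667⌋ − ⌊915/667⌋ = 2 − 1 = 1
n=2: ⌊(3·482+433)/667⌋ − ⌊(2·482+433)/667⌋ = ⌊1879/667⌋ − ⌊1397/667⌋ = 2 − 2 = 0
n=3: ⌊(4·482+433)/667⌋ − ⌊(3·482+433)/667⌋ = ⌊2361/667⌋ − ⌊1879/667⌋ = 3 − 2 = 1
n=4: ⌊(5·482+433)/667⌋ − ⌊(4·482+433)/667⌋ = ⌊2843/667⌋ − ⌊2361/667⌋ = 4 − 3 = 1
n=5: ⌊(6·482+433)/667⌋ − ⌊(5·482+433)/667⌋ = ⌊3325/667⌋ − ⌊2843/667⌋ = 4 − 4 = 0
n=6: ⌊(7·482+433)/667⌋ − ⌊(6·482+433)/667⌋ = ⌊3807/667⌋ − ⌊3325/667⌋ = 5 − 4 = 1
n=7: ⌊(8·482+433)/667⌋ − ⌊(7·482+433)/667⌋ = ⌊4289/667⌋ − ⌊3807/667⌋ = 6 − 5 = 1
n=8: ⌊(9·482+433)/667⌋ − ⌊(8·482+433)/667⌋ = ⌊4771/667⌋ − ⌊4289/667⌋ = 7 − 6 = 1
n=9: ⌊(10·482+433)/667⌋ − ⌊(9·482+433)/667⌋ = ⌊5253/667⌋ − ⌊4771/667⌋ = 7 − 7 = 0
n=10: ⌊(11·482+433)/667⌋ − ⌊(10·482+433)/667⌋ = ⌊5735/667⌋ − ⌊5253/667⌋ = 8 − 7 = 1
n=11: ⌊(12·482+433)/667⌋ − ⌊(11·482+433)/667⌋ = ⌊6217/667⌋ − ⌊5735/667⌋ = 9 − 8 = 1
n=12: ⌊(13·482+433)/667⌋ − ⌊(12·482+433)/667⌋ = ⌊6699/667⌋ − ⌊6217/667⌋ = 10 − 9 = 1
n=13: ⌊(14·482+433)/667⌋ − ⌊(13·482+433)/667⌋ = ⌊7181/667⌋ − ⌊6699/667⌋ = 10 − 10 = 0
n=14: ⌊(15·482+433)/667⌋ − ⌊(14·482+433)/667⌋ = ⌊7663/667⌋ − ⌊7181/667⌋ = 11 − 10 = 1
n=15: ⌊(16·482+433)/667⌋ − ⌊(15·482+433)/667⌋ = ⌊8145/667⌋ − ⌊7663/667⌋ = 12 − 11 = 1
n=16: ⌊(17·482+433)/667⌋ − ⌊(16·482+433)/667⌋ = ⌊8627/667⌋ − ⌊8145/667⌋ = 12 − 12 = 0
n=17: ⌊(18·482+433)/667⌋ − ⌊(17·482+433)/667⌋ = ⌊9109/667⌋ − ⌊8627/667⌋ = 13 − 12 = 1
n=18: ⌊(19·482+433)/667⌋ − ⌊(18·482+433)/667⌋ = ⌊9591/667⌋ − ⌊9109/667⌋ = 14 − 13 = 1
n=19: ⌊(20·482+433)/667⌋ − ⌊(19·482+433)/667⌋ = ⌊10073/667⌋ − ⌊9591/667⌋ = 15 − 14 = 1
n=20: ⌊(21·482+433)/667⌋ − ⌊(20·482+433)/667⌋ = ⌊10555/667⌋ − ⌊10073/667⌋ = 15 − 15 = 0
n=21: ⌊(22·482+433)/667⌋ − ⌊(21·482+433)/667⌋ = ⌊11037/667⌋ − ⌊10555/667⌋ = 16 − 15 = 1
n=22: ⌊(23·482+433)/667⌋ − ⌊(22·482+433)/667⌋ = ⌊11519/667⌋ − ⌊11037/667⌋ = 17 − 16 = 1
n=23: ⌊(24·482+433)/667⌋ − ⌊(23·482+433)/667⌋ = ⌊12001/667⌋ − ⌊11519/667⌋ = 17 − 17 = 0
n=24: ⌊(25·482+433)/667⌋ − ⌊(24·482+433)/667⌋ = ⌊12483/667⌋ − ⌊12001/667⌋ = 18 − 17 = 1
n=25: ⌊(26·482+433)/667⌋ − ⌊(25·482+433)/667⌋ = ⌊12965/667⌋ − ⌊12483/667⌋ = 19 − 18 = 1
n=26: ⌊(27·482+433)/667⌋ − ⌊(26·482+433)/667⌋ = ⌊13447/667⌋ − ⌊12965/667⌋ = 20 − 19 = 1
n=27: ⌊(28·482+433)/667⌋ − ⌊(27·482+433)/667⌋ = ⌊13929/667⌋ − ⌊13447/667⌋ = 20 − 20 = 0
n=28: ⌊(29·482+433)/667⌋ − ⌊(28·482+433)/667⌋ = ⌊14411/667⌋ − ⌊13929/667⌋ = 21 − 20 = 1

11011011101110110111011011101
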